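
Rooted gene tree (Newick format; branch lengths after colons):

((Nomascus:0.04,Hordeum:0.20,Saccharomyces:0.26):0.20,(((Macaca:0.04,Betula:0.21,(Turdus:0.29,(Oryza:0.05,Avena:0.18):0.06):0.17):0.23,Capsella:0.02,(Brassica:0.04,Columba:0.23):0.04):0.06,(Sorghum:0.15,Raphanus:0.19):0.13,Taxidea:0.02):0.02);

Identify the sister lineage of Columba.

Brassica

Columba attaches to the tree at the node subtending (Brassica,Columba).
The other lineage descending from that same node — the sister group — is the single tip Brassica.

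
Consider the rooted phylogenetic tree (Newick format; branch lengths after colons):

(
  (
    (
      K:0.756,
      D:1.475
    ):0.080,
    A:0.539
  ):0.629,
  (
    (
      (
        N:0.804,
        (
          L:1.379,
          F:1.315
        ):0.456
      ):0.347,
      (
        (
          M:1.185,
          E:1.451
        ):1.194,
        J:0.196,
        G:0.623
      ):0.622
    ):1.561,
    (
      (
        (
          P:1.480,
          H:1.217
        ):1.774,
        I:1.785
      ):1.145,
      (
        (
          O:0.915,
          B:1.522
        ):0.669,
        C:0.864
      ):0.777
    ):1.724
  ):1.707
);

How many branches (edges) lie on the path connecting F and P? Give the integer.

8

The MRCA of F and P is the node subtending (((N,(L,F)),((M,E),J,G)),(((P,H),I),((O,B),C))).
From F up to that node: 4 branches. From P up to the same node: 4 branches. Total: 4 + 4 = 8.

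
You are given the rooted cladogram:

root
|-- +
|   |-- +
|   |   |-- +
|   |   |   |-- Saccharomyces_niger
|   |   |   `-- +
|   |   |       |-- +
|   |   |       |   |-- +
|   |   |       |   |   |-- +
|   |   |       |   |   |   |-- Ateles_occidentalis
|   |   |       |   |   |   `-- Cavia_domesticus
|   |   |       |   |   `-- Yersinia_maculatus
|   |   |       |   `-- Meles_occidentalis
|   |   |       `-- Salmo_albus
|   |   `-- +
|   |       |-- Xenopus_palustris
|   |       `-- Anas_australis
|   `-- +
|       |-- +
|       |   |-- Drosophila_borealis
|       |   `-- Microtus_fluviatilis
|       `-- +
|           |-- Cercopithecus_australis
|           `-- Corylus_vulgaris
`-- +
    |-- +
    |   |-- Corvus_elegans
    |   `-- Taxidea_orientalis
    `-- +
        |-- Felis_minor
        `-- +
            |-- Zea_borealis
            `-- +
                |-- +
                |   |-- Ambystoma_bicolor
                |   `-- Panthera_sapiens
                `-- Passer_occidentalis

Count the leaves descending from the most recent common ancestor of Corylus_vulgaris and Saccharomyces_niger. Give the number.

12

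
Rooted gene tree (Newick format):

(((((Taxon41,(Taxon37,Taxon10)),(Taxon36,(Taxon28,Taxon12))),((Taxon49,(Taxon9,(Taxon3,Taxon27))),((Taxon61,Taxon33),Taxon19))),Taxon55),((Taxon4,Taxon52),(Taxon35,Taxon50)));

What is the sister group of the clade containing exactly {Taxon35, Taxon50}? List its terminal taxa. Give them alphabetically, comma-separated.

The clade containing exactly {Taxon35, Taxon50} attaches to the tree at the node subtending ((Taxon4,Taxon52),(Taxon35,Taxon50)).
The other lineage descending from that same node — the sister group — is (Taxon4,Taxon52); its 2 tips in alphabetical order are the answer.

Taxon4, Taxon52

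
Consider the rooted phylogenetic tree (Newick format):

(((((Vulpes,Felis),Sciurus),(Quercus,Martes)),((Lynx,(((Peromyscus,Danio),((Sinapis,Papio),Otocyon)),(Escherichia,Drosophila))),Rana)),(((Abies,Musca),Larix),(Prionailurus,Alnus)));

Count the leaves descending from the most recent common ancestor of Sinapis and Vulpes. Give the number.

14

The MRCA of Sinapis and Vulpes is the node subtending ((((Vulpes,Felis),Sciurus),(Quercus,Martes)),((Lynx,(((Peromyscus,Danio),((Sinapis,Papio),Otocyon)),(Escherichia,Drosophila))),Rana)).
That clade contains 14 terminal taxa: Danio, Drosophila, Escherichia, Felis, Lynx, Martes, Otocyon, Papio, Peromyscus, Quercus, Rana, Sciurus, Sinapis, Vulpes.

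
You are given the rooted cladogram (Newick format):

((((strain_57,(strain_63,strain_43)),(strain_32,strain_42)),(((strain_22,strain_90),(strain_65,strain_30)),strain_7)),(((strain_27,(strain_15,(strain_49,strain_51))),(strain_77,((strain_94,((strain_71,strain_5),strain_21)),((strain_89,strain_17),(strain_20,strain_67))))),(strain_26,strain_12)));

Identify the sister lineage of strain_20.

strain_20 attaches to the tree at the node subtending (strain_20,strain_67).
The other lineage descending from that same node — the sister group — is the single tip strain_67.

strain_67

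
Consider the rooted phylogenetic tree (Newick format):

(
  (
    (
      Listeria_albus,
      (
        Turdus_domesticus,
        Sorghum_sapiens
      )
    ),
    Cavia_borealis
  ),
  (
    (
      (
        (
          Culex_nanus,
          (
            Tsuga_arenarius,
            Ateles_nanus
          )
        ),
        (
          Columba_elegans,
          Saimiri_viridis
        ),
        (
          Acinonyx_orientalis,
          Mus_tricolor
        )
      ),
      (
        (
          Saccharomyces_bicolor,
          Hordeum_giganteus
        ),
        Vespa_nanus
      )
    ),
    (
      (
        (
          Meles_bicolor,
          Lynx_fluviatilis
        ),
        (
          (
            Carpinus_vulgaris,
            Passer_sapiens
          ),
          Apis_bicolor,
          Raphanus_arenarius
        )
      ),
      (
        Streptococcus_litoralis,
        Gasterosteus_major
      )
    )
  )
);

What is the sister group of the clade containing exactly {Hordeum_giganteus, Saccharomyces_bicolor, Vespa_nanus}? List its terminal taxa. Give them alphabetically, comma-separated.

Acinonyx_orientalis, Ateles_nanus, Columba_elegans, Culex_nanus, Mus_tricolor, Saimiri_viridis, Tsuga_arenarius

The clade containing exactly {Hordeum_giganteus, Saccharomyces_bicolor, Vespa_nanus} attaches to the tree at the node subtending (((Culex_nanus,(Tsuga_arenarius,Ateles_nanus)),(Columba_elegans,Saimiri_viridis),(Acinonyx_orientalis,Mus_tricolor)),((Saccharomyces_bicolor,Hordeum_giganteus),Vespa_nanus)).
The other lineage descending from that same node — the sister group — is ((Culex_nanus,(Tsuga_arenarius,Ateles_nanus)),(Columba_elegans,Saimiri_viridis),(Acinonyx_orientalis,Mus_tricolor)); its 7 tips in alphabetical order are the answer.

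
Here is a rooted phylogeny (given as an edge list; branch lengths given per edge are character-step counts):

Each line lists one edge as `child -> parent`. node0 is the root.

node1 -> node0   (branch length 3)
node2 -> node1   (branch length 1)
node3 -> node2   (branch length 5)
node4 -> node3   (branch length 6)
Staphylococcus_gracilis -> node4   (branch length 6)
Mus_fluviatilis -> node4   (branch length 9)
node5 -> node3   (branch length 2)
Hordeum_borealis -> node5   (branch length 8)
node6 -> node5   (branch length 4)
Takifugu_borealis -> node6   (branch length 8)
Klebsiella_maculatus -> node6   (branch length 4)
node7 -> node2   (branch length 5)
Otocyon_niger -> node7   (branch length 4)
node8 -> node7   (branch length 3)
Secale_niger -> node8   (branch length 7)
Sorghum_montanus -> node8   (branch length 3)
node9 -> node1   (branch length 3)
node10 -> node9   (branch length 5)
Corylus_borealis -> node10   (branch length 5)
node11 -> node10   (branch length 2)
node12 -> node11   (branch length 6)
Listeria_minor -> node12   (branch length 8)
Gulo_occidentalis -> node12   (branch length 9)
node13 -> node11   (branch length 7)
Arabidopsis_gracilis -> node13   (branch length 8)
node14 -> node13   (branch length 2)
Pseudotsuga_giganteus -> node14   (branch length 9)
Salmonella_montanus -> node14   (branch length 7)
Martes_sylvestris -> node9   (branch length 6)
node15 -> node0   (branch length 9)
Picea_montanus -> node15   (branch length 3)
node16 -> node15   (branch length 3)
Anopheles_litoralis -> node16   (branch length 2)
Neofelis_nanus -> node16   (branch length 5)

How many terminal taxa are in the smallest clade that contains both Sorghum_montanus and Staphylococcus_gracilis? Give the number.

The MRCA of Sorghum_montanus and Staphylococcus_gracilis is the node subtending (((Staphylococcus_gracilis,Mus_fluviatilis),(Hordeum_borealis,(Takifugu_borealis,Klebsiella_maculatus))),(Otocyon_niger,(Secale_niger,Sorghum_montanus))).
That clade contains 8 terminal taxa: Hordeum_borealis, Klebsiella_maculatus, Mus_fluviatilis, Otocyon_niger, Secale_niger, Sorghum_montanus, Staphylococcus_gracilis, Takifugu_borealis.

8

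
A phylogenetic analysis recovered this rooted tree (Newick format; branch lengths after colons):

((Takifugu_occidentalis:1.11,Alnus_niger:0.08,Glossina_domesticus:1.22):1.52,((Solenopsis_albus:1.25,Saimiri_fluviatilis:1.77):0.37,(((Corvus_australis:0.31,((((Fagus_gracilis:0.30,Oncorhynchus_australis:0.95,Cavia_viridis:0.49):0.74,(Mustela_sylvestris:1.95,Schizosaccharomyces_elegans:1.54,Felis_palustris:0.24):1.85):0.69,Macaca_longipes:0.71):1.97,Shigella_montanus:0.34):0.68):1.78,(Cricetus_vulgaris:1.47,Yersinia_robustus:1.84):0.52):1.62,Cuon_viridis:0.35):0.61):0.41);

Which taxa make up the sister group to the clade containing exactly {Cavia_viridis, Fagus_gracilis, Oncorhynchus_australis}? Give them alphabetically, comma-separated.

Felis_palustris, Mustela_sylvestris, Schizosaccharomyces_elegans

The clade containing exactly {Cavia_viridis, Fagus_gracilis, Oncorhynchus_australis} attaches to the tree at the node subtending ((Fagus_gracilis,Oncorhynchus_australis,Cavia_viridis),(Mustela_sylvestris,Schizosaccharomyces_elegans,Felis_palustris)).
The other lineage descending from that same node — the sister group — is (Mustela_sylvestris,Schizosaccharomyces_elegans,Felis_palustris); its 3 tips in alphabetical order are the answer.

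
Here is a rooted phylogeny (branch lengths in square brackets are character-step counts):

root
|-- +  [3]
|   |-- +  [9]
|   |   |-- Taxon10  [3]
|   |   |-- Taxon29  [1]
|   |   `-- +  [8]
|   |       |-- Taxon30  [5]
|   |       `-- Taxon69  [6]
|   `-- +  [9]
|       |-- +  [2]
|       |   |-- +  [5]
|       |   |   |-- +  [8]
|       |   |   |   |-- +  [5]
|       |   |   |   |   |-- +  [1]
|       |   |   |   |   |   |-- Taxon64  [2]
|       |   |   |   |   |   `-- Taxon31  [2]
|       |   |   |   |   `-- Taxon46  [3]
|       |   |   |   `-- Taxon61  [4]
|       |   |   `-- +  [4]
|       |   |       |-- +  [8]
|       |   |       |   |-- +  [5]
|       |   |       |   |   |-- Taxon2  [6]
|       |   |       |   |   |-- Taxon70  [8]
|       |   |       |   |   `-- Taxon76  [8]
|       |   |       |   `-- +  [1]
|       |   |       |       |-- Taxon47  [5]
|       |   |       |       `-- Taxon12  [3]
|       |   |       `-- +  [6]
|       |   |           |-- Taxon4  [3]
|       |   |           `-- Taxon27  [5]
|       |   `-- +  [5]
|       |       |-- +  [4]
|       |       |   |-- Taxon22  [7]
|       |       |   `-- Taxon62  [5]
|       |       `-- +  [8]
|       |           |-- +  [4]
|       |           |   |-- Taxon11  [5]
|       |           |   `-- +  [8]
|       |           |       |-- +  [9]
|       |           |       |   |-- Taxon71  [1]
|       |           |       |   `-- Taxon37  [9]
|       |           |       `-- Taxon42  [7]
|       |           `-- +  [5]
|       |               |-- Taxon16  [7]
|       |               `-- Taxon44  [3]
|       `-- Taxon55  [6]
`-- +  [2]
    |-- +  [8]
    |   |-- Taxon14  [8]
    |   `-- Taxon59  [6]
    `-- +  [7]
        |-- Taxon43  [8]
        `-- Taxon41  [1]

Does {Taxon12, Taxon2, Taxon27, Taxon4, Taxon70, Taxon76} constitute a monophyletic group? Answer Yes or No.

No

The MRCA of the listed taxa subtends (((Taxon2,Taxon70,Taxon76),(Taxon47,Taxon12)),(Taxon4,Taxon27)).
That clade also contains Taxon47, which is not in the proposed group, so the group is not monophyletic.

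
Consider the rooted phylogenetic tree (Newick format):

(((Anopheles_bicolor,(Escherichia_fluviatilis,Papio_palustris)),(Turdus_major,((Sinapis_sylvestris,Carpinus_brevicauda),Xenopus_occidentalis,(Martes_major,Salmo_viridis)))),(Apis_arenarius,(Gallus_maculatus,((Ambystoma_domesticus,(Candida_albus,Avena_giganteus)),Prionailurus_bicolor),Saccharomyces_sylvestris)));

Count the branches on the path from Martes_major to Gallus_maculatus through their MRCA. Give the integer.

8

The MRCA of Martes_major and Gallus_maculatus is the root of the tree.
From Martes_major up to that node: 5 branches. From Gallus_maculatus up to the same node: 3 branches. Total: 5 + 3 = 8.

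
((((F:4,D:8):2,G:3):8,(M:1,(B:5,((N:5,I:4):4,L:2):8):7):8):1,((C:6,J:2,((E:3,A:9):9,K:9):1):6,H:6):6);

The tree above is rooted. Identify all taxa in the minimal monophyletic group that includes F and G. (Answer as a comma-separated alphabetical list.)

Tracing F: it sits inside (F,D).
Tracing G: it sits inside ((F,D),G).
The smallest clade enclosing both is ((F,D),G); the answer is its 3 terminal taxa in alphabetical order.

D, F, G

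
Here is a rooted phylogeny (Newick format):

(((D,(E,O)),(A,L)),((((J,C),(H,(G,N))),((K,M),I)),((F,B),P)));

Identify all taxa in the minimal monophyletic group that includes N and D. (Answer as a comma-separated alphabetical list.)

A, B, C, D, E, F, G, H, I, J, K, L, M, N, O, P

Tracing N: it sits inside (G,N).
Tracing D: it sits inside (D,(E,O)).
The smallest clade enclosing both is the whole tree (their MRCA is the root), so the answer is all 16 tips in alphabetical order.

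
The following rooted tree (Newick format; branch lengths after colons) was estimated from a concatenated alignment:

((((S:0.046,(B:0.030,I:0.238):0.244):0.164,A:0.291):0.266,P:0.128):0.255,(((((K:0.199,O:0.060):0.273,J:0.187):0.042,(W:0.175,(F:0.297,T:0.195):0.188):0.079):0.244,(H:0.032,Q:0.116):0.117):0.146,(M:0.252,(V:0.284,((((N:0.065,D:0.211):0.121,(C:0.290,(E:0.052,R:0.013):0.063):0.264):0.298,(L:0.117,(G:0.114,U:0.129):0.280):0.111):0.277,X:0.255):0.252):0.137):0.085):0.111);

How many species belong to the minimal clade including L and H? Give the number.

The MRCA of L and H is the node subtending (((((K,O),J),(W,(F,T))),(H,Q)),(M,(V,((((N,D),(C,(E,R))),(L,(G,U))),X)))).
That clade contains 19 terminal taxa: C, D, E, F, G, H, J, K, L, M, N, O, Q, R, T, U, V, W, X.

19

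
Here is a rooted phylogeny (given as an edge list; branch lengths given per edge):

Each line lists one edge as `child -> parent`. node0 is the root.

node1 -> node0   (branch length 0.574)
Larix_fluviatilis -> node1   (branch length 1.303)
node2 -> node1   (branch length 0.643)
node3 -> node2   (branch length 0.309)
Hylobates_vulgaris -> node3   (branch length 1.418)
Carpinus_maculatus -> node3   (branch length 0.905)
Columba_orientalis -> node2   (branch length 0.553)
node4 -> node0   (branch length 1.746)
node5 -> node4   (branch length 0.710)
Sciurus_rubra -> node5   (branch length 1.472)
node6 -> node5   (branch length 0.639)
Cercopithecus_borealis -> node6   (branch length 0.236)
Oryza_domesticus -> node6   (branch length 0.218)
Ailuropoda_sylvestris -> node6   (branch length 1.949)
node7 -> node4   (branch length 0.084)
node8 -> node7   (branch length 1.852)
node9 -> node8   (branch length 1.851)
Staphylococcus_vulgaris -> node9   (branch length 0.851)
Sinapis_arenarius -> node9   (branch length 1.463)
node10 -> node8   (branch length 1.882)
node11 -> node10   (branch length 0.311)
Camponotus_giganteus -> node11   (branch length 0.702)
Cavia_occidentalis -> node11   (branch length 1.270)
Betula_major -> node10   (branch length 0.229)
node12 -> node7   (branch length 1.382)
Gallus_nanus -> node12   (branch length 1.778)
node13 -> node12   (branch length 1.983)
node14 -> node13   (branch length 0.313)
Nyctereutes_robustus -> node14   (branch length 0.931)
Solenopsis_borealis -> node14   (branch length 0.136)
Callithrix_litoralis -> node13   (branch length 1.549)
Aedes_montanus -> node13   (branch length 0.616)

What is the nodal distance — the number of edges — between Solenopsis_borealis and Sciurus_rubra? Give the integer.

7

The MRCA of Solenopsis_borealis and Sciurus_rubra is the node subtending ((Sciurus_rubra,(Cercopithecus_borealis,Oryza_domesticus,Ailuropoda_sylvestris)),(((Staphylococcus_vulgaris,Sinapis_arenarius),((Camponotus_giganteus,Cavia_occidentalis),Betula_major)),(Gallus_nanus,((Nyctereutes_robustus,Solenopsis_borealis),Callithrix_litoralis,Aedes_montanus)))).
From Solenopsis_borealis up to that node: 5 branches. From Sciurus_rubra up to the same node: 2 branches. Total: 5 + 2 = 7.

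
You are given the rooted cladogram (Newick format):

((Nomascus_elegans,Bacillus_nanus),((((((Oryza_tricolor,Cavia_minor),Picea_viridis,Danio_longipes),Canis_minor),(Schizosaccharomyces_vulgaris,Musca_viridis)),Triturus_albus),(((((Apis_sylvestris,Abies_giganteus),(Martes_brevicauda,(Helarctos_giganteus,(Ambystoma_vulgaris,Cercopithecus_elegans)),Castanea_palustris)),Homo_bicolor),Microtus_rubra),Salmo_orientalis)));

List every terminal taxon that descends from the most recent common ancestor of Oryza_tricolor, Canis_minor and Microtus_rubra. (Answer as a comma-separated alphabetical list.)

Abies_giganteus, Ambystoma_vulgaris, Apis_sylvestris, Canis_minor, Castanea_palustris, Cavia_minor, Cercopithecus_elegans, Danio_longipes, Helarctos_giganteus, Homo_bicolor, Martes_brevicauda, Microtus_rubra, Musca_viridis, Oryza_tricolor, Picea_viridis, Salmo_orientalis, Schizosaccharomyces_vulgaris, Triturus_albus

Tracing Oryza_tricolor: it sits inside (Oryza_tricolor,Cavia_minor).
Tracing Canis_minor: it sits inside (((Oryza_tricolor,Cavia_minor),Picea_viridis,Danio_longipes),Canis_minor).
Tracing Microtus_rubra: it sits inside ((((Apis_sylvestris,Abies_giganteus),(Martes_brevicauda,(Helarctos_giganteus,(Ambystoma_vulgaris,Cercopithecus_elegans)),Castanea_palustris)),Homo_bicolor),Microtus_rubra).
The smallest clade enclosing all 3 is ((((((Oryza_tricolor,Cavia_minor),Picea_viridis,Danio_longipes),Canis_minor),(Schizosaccharomyces_vulgaris,Musca_viridis)),Triturus_albus),(((((Apis_sylvestris,Abies_giganteus),(Martes_brevicauda,(Helarctos_giganteus,(Ambystoma_vulgaris,Cercopithecus_elegans)),Castanea_palustris)),Homo_bicolor),Microtus_rubra),Salmo_orientalis)); the answer is its 18 terminal taxa in alphabetical order.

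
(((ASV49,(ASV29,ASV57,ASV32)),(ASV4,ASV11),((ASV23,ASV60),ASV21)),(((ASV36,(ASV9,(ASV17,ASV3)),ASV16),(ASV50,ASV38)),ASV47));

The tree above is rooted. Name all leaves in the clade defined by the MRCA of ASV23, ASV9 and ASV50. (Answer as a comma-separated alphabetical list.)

Tracing ASV23: it sits inside (ASV23,ASV60).
Tracing ASV9: it sits inside (ASV9,(ASV17,ASV3)).
Tracing ASV50: it sits inside (ASV50,ASV38).
The smallest clade enclosing all 3 is the whole tree (their MRCA is the root), so the answer is all 17 tips in alphabetical order.

ASV11, ASV16, ASV17, ASV21, ASV23, ASV29, ASV3, ASV32, ASV36, ASV38, ASV4, ASV47, ASV49, ASV50, ASV57, ASV60, ASV9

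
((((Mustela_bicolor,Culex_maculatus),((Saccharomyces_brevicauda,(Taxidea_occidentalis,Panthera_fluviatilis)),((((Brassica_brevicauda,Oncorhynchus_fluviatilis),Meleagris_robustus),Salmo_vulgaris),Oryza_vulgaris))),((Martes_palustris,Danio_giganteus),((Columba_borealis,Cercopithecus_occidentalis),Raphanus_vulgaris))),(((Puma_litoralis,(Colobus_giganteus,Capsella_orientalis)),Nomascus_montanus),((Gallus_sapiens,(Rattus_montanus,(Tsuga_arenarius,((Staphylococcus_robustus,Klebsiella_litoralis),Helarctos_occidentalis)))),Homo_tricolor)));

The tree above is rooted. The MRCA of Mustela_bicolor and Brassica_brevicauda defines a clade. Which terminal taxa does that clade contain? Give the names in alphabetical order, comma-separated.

Brassica_brevicauda, Culex_maculatus, Meleagris_robustus, Mustela_bicolor, Oncorhynchus_fluviatilis, Oryza_vulgaris, Panthera_fluviatilis, Saccharomyces_brevicauda, Salmo_vulgaris, Taxidea_occidentalis

Tracing Mustela_bicolor: it sits inside (Mustela_bicolor,Culex_maculatus).
Tracing Brassica_brevicauda: it sits inside (Brassica_brevicauda,Oncorhynchus_fluviatilis).
The smallest clade enclosing both is ((Mustela_bicolor,Culex_maculatus),((Saccharomyces_brevicauda,(Taxidea_occidentalis,Panthera_fluviatilis)),((((Brassica_brevicauda,Oncorhynchus_fluviatilis),Meleagris_robustus),Salmo_vulgaris),Oryza_vulgaris))); the answer is its 10 terminal taxa in alphabetical order.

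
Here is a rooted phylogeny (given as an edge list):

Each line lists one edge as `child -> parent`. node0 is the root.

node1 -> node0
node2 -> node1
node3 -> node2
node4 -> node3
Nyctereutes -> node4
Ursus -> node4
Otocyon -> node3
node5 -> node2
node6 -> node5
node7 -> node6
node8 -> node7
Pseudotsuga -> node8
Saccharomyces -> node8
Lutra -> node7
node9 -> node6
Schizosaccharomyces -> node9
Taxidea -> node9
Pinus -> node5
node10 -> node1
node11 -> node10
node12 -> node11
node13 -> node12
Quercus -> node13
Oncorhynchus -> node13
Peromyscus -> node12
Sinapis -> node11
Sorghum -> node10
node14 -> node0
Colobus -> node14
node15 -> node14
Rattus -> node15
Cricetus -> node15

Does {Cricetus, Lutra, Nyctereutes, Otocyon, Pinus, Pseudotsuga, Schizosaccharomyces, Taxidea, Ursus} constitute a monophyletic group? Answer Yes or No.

The MRCA of the listed taxa is the root, so the smallest clade containing them is the whole tree.
That clade also contains Colobus, Oncorhynchus, Peromyscus, Quercus, Rattus, Saccharomyces, Sinapis, Sorghum, which are not in the proposed group, so the group is not monophyletic.

No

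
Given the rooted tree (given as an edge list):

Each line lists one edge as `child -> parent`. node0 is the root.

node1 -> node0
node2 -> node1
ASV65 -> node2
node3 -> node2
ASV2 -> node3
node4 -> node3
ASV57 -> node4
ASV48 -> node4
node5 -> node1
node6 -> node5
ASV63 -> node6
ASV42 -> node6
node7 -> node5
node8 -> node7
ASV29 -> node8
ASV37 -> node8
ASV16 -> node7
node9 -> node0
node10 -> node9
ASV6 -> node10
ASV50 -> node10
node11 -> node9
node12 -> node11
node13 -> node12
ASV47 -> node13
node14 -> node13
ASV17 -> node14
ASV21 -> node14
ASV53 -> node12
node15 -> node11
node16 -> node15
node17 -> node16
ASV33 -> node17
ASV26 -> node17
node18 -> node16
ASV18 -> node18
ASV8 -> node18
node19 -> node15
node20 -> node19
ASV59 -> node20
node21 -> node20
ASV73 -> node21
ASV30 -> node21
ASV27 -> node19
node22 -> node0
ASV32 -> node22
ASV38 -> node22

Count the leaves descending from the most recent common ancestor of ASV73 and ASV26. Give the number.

8

The MRCA of ASV73 and ASV26 is the node subtending (((ASV33,ASV26),(ASV18,ASV8)),((ASV59,(ASV73,ASV30)),ASV27)).
That clade contains 8 terminal taxa: ASV18, ASV26, ASV27, ASV30, ASV33, ASV59, ASV73, ASV8.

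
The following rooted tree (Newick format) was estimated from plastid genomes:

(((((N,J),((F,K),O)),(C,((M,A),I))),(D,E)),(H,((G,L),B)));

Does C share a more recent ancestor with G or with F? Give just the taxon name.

F

The MRCA of C and F subtends (((N,J),((F,K),O)),(C,((M,A),I))) (9 taxa).
The MRCA of C and G is the root, subtending the entire tree (15 taxa).
The first is nested inside the second, so C shares a more recent common ancestor with F.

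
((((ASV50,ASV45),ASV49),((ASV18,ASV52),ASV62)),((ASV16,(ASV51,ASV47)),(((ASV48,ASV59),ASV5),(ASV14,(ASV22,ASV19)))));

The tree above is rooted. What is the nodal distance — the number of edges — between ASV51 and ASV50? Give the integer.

8

The MRCA of ASV51 and ASV50 is the root of the tree.
From ASV51 up to that node: 4 branches. From ASV50 up to the same node: 4 branches. Total: 4 + 4 = 8.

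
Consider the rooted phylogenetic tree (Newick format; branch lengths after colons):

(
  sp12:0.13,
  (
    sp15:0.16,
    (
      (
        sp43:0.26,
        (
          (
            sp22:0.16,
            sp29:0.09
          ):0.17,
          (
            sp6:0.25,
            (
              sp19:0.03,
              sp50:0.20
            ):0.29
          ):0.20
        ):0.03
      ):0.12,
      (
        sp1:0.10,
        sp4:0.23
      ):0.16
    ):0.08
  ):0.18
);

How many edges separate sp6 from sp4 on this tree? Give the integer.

The MRCA of sp6 and sp4 is the node subtending ((sp43,((sp22,sp29),(sp6,(sp19,sp50)))),(sp1,sp4)).
From sp6 up to that node: 4 branches. From sp4 up to the same node: 2 branches. Total: 4 + 2 = 6.

6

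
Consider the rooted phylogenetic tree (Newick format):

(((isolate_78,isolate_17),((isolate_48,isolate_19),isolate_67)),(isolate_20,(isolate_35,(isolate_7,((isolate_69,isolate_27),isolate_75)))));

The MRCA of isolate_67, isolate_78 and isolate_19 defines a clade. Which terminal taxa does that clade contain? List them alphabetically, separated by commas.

isolate_17, isolate_19, isolate_48, isolate_67, isolate_78

Tracing isolate_67: it sits inside ((isolate_48,isolate_19),isolate_67).
Tracing isolate_78: it sits inside (isolate_78,isolate_17).
Tracing isolate_19: it sits inside (isolate_48,isolate_19).
The smallest clade enclosing all 3 is ((isolate_78,isolate_17),((isolate_48,isolate_19),isolate_67)); the answer is its 5 terminal taxa in alphabetical order.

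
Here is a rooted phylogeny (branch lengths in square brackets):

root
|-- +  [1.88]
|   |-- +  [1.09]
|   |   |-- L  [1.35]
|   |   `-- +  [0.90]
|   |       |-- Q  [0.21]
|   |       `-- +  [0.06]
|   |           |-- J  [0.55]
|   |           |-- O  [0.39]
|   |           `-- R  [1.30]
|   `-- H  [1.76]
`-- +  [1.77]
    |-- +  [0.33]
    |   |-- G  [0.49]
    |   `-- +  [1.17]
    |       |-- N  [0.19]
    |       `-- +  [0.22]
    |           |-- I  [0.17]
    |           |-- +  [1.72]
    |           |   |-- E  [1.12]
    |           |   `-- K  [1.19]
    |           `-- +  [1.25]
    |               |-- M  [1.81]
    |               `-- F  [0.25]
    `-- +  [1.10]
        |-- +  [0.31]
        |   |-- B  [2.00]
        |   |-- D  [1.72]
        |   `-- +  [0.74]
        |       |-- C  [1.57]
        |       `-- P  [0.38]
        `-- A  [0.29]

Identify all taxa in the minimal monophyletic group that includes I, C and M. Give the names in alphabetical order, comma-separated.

Tracing I: it sits inside (I,(E,K),(M,F)).
Tracing C: it sits inside (C,P).
Tracing M: it sits inside (M,F).
The smallest clade enclosing all 3 is ((G,(N,(I,(E,K),(M,F)))),((B,D,(C,P)),A)); the answer is its 12 terminal taxa in alphabetical order.

A, B, C, D, E, F, G, I, K, M, N, P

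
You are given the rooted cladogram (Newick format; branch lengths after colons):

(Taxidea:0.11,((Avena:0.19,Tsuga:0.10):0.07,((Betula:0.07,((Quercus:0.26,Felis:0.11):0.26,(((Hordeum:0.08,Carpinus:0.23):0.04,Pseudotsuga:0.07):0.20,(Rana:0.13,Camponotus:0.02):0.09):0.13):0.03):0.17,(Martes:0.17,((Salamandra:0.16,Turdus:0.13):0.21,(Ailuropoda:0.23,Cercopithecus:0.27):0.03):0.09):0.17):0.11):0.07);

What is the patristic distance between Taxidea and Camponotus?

The path runs Taxidea → … → MRCA → … → Camponotus; the MRCA is the root of the tree.
Branch lengths along that path: 0.11 + 0.07 + 0.11 + 0.17 + 0.03 + 0.13 + 0.09 + 0.02 = 0.73.

0.73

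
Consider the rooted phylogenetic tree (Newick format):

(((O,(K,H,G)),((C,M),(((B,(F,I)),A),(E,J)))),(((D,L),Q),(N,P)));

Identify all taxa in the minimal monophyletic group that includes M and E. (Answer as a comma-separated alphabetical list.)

A, B, C, E, F, I, J, M

Tracing M: it sits inside (C,M).
Tracing E: it sits inside (E,J).
The smallest clade enclosing both is ((C,M),(((B,(F,I)),A),(E,J))); the answer is its 8 terminal taxa in alphabetical order.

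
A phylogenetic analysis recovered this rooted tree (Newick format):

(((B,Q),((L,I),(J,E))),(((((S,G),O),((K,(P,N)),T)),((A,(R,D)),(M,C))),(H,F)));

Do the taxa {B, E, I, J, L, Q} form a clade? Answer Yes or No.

Yes

The most recent common ancestor of these taxa subtends ((B,Q),((L,I),(J,E))).
That clade has exactly 6 tips — every listed taxon and nothing else — so the group is monophyletic.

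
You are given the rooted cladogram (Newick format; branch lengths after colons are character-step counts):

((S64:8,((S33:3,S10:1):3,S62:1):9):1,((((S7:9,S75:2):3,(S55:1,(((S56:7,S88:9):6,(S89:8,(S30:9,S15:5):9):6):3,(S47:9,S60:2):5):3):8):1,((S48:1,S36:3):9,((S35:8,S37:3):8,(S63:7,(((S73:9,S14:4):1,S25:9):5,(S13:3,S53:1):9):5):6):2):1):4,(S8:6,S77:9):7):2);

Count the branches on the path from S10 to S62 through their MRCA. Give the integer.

3

The MRCA of S10 and S62 is the node subtending ((S33,S10),S62).
From S10 up to that node: 2 branches. From S62 up to the same node: 1 branch. Total: 2 + 1 = 3.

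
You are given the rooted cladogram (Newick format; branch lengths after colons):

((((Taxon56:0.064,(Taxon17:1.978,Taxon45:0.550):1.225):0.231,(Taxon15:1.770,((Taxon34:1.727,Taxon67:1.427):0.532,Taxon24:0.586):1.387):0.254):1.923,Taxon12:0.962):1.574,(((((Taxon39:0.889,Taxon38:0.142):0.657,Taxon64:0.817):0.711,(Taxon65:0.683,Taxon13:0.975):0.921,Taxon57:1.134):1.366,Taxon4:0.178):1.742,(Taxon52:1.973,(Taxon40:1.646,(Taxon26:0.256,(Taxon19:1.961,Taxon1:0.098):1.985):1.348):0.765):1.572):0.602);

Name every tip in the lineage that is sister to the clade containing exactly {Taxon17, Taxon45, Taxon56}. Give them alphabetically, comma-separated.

The clade containing exactly {Taxon17, Taxon45, Taxon56} attaches to the tree at the node subtending ((Taxon56,(Taxon17,Taxon45)),(Taxon15,((Taxon34,Taxon67),Taxon24))).
The other lineage descending from that same node — the sister group — is (Taxon15,((Taxon34,Taxon67),Taxon24)); its 4 tips in alphabetical order are the answer.

Taxon15, Taxon24, Taxon34, Taxon67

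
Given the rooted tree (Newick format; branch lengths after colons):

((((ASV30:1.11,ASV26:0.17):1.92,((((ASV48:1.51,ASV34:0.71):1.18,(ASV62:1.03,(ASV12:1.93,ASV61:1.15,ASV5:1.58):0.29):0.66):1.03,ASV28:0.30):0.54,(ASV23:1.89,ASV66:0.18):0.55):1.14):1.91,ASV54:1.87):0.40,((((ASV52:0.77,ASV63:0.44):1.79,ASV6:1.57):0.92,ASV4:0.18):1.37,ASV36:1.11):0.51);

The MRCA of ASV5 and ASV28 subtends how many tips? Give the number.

The MRCA of ASV5 and ASV28 is the node subtending (((ASV48,ASV34),(ASV62,(ASV12,ASV61,ASV5))),ASV28).
That clade contains 7 terminal taxa: ASV12, ASV28, ASV34, ASV48, ASV5, ASV61, ASV62.

7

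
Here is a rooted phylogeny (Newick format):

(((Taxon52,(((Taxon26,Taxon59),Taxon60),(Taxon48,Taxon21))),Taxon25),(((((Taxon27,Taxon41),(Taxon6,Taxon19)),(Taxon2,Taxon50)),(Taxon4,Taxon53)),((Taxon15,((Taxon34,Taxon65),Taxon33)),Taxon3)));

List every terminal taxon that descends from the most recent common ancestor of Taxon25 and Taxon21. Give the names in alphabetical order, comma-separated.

Taxon21, Taxon25, Taxon26, Taxon48, Taxon52, Taxon59, Taxon60

Tracing Taxon25: it sits inside ((Taxon52,(((Taxon26,Taxon59),Taxon60),(Taxon48,Taxon21))),Taxon25).
Tracing Taxon21: it sits inside (Taxon48,Taxon21).
The smallest clade enclosing both is ((Taxon52,(((Taxon26,Taxon59),Taxon60),(Taxon48,Taxon21))),Taxon25); the answer is its 7 terminal taxa in alphabetical order.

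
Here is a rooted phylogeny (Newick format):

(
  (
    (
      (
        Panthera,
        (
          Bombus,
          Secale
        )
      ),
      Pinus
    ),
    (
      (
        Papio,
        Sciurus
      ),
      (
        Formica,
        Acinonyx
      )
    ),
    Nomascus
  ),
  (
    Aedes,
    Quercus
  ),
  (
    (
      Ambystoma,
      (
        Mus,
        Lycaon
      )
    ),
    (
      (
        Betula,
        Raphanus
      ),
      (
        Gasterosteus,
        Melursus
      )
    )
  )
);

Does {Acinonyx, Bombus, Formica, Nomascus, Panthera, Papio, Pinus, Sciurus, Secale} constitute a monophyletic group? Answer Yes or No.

Yes

The most recent common ancestor of these taxa subtends (((Panthera,(Bombus,Secale)),Pinus),((Papio,Sciurus),(Formica,Acinonyx)),Nomascus).
That clade has exactly 9 tips — every listed taxon and nothing else — so the group is monophyletic.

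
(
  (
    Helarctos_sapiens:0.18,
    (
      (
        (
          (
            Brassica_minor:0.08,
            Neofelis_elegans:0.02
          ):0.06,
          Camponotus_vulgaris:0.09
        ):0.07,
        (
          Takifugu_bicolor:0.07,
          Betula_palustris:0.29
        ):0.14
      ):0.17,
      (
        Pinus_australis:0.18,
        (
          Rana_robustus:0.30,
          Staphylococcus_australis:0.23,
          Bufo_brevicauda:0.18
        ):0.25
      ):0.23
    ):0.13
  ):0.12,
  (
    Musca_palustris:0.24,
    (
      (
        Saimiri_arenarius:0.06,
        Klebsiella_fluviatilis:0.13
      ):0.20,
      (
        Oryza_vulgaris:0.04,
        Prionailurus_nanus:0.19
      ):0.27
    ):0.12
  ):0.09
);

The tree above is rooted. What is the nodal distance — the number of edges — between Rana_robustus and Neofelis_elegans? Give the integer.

The MRCA of Rana_robustus and Neofelis_elegans is the node subtending ((((Brassica_minor,Neofelis_elegans),Camponotus_vulgaris),(Takifugu_bicolor,Betula_palustris)),(Pinus_australis,(Rana_robustus,Staphylococcus_australis,Bufo_brevicauda))).
From Rana_robustus up to that node: 3 branches. From Neofelis_elegans up to the same node: 4 branches. Total: 3 + 4 = 7.

7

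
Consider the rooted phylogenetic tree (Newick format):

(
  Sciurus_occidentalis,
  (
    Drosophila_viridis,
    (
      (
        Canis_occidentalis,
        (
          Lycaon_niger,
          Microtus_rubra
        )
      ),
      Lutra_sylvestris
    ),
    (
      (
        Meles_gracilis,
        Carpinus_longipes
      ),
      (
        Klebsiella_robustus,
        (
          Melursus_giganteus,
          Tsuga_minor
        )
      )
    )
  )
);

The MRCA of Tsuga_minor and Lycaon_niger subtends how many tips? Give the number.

The MRCA of Tsuga_minor and Lycaon_niger is the node subtending (Drosophila_viridis,((Canis_occidentalis,(Lycaon_niger,Microtus_rubra)),Lutra_sylvestris),((Meles_gracilis,Carpinus_longipes),(Klebsiella_robustus,(Melursus_giganteus,Tsuga_minor)))).
That clade contains 10 terminal taxa: Canis_occidentalis, Carpinus_longipes, Drosophila_viridis, Klebsiella_robustus, Lutra_sylvestris, Lycaon_niger, Meles_gracilis, Melursus_giganteus, Microtus_rubra, Tsuga_minor.

10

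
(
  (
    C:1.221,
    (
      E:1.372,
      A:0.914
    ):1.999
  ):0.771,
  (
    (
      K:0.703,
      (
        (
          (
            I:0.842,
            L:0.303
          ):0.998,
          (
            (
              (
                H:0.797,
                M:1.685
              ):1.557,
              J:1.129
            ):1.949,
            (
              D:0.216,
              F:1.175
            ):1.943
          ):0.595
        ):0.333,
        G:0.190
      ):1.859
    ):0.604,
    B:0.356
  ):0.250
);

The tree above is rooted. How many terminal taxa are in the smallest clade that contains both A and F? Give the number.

The MRCA of A and F is the root, so the clade is the entire tree.
That clade contains 13 terminal taxa: A, B, C, D, E, F, G, H, I, J, K, L, M.

13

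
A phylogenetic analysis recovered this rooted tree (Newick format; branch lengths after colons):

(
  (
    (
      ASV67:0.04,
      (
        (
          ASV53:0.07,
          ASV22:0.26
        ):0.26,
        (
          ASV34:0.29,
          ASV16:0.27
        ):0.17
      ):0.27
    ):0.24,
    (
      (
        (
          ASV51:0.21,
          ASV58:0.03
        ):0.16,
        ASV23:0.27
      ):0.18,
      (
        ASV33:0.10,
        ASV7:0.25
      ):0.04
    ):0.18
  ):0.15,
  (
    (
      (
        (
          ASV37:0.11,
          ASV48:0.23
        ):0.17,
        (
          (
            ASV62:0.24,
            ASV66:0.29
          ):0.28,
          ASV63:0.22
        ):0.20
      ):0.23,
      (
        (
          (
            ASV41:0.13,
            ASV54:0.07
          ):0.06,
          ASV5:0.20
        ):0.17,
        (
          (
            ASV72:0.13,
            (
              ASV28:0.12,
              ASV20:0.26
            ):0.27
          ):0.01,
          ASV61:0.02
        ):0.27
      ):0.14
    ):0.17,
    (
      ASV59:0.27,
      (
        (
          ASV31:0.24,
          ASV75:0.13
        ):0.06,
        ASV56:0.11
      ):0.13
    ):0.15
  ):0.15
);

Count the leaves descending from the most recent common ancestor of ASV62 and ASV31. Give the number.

The MRCA of ASV62 and ASV31 is the node subtending ((((ASV37,ASV48),((ASV62,ASV66),ASV63)),(((ASV41,ASV54),ASV5),((ASV72,(ASV28,ASV20)),ASV61))),(ASV59,((ASV31,ASV75),ASV56))).
That clade contains 16 terminal taxa: ASV20, ASV28, ASV31, ASV37, ASV41, ASV48, ASV5, ASV54, ASV56, ASV59, ASV61, ASV62, ASV63, ASV66, ASV72, ASV75.

16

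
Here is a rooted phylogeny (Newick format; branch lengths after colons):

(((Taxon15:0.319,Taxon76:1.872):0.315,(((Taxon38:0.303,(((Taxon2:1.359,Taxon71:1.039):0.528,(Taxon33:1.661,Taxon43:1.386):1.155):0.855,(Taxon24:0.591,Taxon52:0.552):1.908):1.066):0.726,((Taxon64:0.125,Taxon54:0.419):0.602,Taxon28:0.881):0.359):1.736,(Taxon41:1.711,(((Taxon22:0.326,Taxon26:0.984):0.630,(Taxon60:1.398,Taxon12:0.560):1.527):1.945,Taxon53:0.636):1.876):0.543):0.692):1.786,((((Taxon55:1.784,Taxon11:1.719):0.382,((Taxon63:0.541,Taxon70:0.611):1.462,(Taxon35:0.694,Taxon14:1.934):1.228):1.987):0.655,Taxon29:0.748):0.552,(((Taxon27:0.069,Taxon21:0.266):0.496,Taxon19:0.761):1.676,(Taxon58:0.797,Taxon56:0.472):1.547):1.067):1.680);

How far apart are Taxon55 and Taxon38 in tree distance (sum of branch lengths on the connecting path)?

The path runs Taxon55 → … → MRCA → … → Taxon38; the MRCA is the root of the tree.
Branch lengths along that path: 1.784 + 0.382 + 0.655 + 0.552 + 1.680 + 1.786 + 0.692 + 1.736 + 0.726 + 0.303 = 10.296.

10.296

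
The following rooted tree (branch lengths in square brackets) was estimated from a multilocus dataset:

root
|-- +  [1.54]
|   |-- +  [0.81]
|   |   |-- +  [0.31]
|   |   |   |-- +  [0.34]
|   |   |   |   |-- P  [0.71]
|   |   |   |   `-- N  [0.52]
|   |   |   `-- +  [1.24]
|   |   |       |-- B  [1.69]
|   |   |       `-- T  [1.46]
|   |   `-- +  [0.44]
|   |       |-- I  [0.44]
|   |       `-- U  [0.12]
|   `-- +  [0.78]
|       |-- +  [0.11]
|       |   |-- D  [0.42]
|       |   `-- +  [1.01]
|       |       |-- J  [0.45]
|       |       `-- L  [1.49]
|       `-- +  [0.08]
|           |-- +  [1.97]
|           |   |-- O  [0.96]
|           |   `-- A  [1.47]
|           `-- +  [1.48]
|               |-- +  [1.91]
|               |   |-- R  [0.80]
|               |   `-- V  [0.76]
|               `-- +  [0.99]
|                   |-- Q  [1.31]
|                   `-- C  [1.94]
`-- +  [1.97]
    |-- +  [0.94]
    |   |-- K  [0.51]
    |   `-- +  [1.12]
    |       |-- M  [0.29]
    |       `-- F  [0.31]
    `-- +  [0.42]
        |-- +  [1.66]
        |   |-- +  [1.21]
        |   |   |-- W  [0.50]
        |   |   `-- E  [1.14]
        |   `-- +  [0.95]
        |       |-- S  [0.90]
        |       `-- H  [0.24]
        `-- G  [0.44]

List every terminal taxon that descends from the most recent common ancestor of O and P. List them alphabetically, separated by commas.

A, B, C, D, I, J, L, N, O, P, Q, R, T, U, V

Tracing O: it sits inside (O,A).
Tracing P: it sits inside (P,N).
The smallest clade enclosing both is ((((P,N),(B,T)),(I,U)),((D,(J,L)),((O,A),((R,V),(Q,C))))); the answer is its 15 terminal taxa in alphabetical order.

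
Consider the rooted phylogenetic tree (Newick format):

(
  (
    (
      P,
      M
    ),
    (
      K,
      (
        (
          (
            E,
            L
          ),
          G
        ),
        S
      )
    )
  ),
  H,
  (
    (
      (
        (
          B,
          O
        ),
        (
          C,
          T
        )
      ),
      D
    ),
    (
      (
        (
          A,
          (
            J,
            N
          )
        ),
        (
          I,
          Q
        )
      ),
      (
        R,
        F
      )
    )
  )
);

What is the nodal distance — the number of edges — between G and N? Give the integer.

11

The MRCA of G and N is the root of the tree.
From G up to that node: 5 branches. From N up to the same node: 6 branches. Total: 5 + 6 = 11.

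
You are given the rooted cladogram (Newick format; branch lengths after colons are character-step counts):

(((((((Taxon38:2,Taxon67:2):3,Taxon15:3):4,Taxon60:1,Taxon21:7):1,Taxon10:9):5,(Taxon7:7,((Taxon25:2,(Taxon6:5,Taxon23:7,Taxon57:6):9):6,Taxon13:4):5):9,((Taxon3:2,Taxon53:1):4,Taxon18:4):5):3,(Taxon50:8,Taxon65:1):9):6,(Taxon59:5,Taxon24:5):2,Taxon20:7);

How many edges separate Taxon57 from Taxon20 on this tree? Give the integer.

The MRCA of Taxon57 and Taxon20 is the root of the tree.
From Taxon57 up to that node: 7 branches. From Taxon20 up to the same node: 1 branch. Total: 7 + 1 = 8.

8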